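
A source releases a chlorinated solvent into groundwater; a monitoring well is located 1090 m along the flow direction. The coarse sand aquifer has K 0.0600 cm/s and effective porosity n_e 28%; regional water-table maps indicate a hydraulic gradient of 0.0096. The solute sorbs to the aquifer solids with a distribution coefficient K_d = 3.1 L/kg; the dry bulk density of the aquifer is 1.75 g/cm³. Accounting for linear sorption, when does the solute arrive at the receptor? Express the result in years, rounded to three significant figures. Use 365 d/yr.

34.2 years

K = 0.0600 cm/s × 864 = 51.84 m/d
q = Ki = 51.84 × 0.0096 = 0.4977 m/d
Average linear velocity = 0.4977 / 0.28 = 1.777 m/d
Retardation R = 1 + ρ_b·K_d/n = 1 + 1.75×3.1/0.28 = 20.37
Contaminant velocity v_c = v/R = 1.777/20.37 = 0.08723 m/d
t = L/v_c = 1090/0.08723 = 12500 d
   = 12500/365 = 34.2 yr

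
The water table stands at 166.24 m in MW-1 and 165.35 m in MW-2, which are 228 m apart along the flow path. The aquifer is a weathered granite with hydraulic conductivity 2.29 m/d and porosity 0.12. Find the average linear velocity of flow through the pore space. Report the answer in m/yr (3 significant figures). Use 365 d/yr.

Hydraulic gradient i = (166.24 − 165.35) / 228 = 0.89 / 228 = 0.003904
Specific discharge q = 2.29 × 0.003904 = 0.008939 m/d
v = Ki/n = 2.29·0.003904/0.12 = 0.07449 m/d
   = 0.07449 × 365 = 27.2 m/yr

27.2 m/yr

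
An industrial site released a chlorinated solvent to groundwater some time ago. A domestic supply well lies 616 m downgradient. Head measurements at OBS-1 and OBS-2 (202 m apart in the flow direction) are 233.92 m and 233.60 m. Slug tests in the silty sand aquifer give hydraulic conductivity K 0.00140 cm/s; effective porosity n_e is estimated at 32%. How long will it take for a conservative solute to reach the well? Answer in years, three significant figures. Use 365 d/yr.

282 years

Hydraulic gradient i = (233.92 − 233.60) / 202 = 0.32 / 202 = 0.001584
K = 0.00140 cm/s × 864 = 1.210 m/d
Darcy flux q = K·i = 1.210 × 0.001584 = 0.001916 m/d
Seepage velocity v = q / n = 0.001916 / 0.32 = 0.005988 m/d
t = L / v = 616 / 0.005988 = 102900 d
   = 102900 / 365 = 282 yr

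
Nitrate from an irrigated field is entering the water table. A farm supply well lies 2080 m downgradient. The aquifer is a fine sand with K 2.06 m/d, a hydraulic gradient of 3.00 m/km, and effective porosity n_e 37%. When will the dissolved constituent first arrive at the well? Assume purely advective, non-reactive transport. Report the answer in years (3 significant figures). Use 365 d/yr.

Specific discharge q = 2.06 × 0.0030 = 0.006180 m/d
Seepage velocity v = q / n = 0.006180 / 0.37 = 0.01670 m/d
t = L / v = 2080 / 0.01670 = 124500 d
   = 124500 / 365 = 341 yr

341 years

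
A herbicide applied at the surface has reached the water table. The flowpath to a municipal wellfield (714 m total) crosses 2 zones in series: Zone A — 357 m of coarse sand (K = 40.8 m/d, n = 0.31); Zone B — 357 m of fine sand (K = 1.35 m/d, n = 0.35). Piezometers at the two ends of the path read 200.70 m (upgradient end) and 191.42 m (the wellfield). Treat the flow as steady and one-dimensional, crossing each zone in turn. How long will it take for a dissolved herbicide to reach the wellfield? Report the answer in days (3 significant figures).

Total head drop ΔH = 200.70 − 191.42 = 9.28 m
Steady 1-D flow in series ⇒ the Darcy flux q is identical in every zone and the zone head losses add (resistances L/K in series).
Σ(L/K) = 357/40.8 + 357/1.35 = 8.750 + 264.4 = 273.2 d
q = ΔH / Σ(L/K) = 9.28 / 273.2 = 0.03397 m/d (same in every zone)
Zone A: v = q/n = 0.03397/0.31 = 0.1096 m/d → t_A = 357/0.1096 = 3258 d
Zone B: v = q/n = 0.03397/0.35 = 0.09705 m/d → t_B = 357/0.09705 = 3678 d
Total t = 3258 + 3678 = 6936 d

6940 days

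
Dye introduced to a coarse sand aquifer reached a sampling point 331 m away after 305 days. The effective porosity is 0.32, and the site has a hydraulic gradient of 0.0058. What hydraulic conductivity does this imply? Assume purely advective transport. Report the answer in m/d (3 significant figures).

v = L / t = 331 / 305 = 1.085 m/d
K = v · n / i = 1.085 × 0.32 / 0.0058 = 59.9 m/d

59.9 m/d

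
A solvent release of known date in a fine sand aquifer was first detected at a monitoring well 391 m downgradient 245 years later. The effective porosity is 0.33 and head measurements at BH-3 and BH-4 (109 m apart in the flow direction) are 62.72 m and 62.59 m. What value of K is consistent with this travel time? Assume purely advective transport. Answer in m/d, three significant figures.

Hydraulic gradient i = (62.72 − 62.59) / 109 = 0.13 / 109 = 0.001193
t = 245 years = 89430 d
v = L / t = 391 / 89430 = 0.004372 m/d
K = v · n / i = 0.004372 × 0.33 / 0.001193 = 1.21 m/d

1.21 m/d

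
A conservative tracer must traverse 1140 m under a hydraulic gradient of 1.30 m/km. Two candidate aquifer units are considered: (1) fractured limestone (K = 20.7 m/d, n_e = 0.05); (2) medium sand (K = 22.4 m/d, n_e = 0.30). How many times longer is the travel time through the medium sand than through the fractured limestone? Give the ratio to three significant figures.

5.54

Unit 1 (fractured limestone): v = 20.7×0.0013/0.05 = 0.5382 m/d, t = 1140/0.5382 = 2118 d
Unit 2 (medium sand): v = 22.4×0.0013/0.30 = 0.09707 m/d, t = 1140/0.09707 = 11740 d
t(medium sand) / t(fractured limestone) = 11740/2118 = 5.54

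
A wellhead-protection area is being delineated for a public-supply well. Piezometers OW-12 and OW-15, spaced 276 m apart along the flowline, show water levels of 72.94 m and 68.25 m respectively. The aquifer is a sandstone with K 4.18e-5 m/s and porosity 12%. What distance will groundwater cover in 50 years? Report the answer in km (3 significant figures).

Hydraulic gradient i = (72.94 − 68.25) / 276 = 4.69 / 276 = 0.01699
K = 4.18e-5 m/s × 86400 s/d = 3.612 m/d
Specific discharge q = 3.612 × 0.01699 = 0.06137 m/d
v_s = q/n_e = 0.06137/0.12 = 0.5114 m/d
T = 50 yr × 365 = 18250 d
L = v × T = 0.5114 × 18250 = 9333 m
   = 9.33 km

9.33 km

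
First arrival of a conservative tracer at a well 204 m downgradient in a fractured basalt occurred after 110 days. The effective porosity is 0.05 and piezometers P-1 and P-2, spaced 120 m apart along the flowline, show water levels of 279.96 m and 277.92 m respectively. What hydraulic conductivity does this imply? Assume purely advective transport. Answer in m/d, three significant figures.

5.45 m/d

Hydraulic gradient i = (279.96 − 277.92) / 120 = 2.04 / 120 = 0.01700
v = L / t = 204 / 110 = 1.855 m/d
K = v · n / i = 1.855 × 0.05 / 0.01700 = 5.45 m/d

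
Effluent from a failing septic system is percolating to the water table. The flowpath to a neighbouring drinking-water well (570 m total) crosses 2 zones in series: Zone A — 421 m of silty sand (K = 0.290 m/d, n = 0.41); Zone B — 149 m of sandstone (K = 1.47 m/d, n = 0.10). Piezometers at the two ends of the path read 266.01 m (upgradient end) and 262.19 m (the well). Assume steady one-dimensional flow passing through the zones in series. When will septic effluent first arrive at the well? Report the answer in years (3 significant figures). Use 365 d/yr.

Total head drop ΔH = 266.01 − 262.19 = 3.82 m
Steady 1-D flow in series ⇒ the Darcy flux q is identical in every zone and the zone head losses add (resistances L/K in series).
Σ(L/K) = 421/0.290 + 149/1.47 = 1452 + 101.4 = 1553 d
q = ΔH / Σ(L/K) = 3.82 / 1553 = 0.002460 m/d (same in every zone)
Zone A: v = q/n = 0.002460/0.41 = 0.005999 m/d → t_A = 421/0.005999 = 70180 d
Zone B: v = q/n = 0.002460/0.10 = 0.02460 m/d → t_B = 149/0.02460 = 6058 d
Total t = 70180 + 6058 = 76240 d
   = 76240 / 365 = 209 yr

209 years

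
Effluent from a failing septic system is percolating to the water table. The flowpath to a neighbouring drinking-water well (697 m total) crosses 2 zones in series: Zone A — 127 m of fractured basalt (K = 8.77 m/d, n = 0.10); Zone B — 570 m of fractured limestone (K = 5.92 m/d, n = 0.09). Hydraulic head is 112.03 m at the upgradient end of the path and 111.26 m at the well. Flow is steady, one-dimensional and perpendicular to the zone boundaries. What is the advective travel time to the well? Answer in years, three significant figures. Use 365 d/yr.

Total head drop ΔH = 112.03 − 111.26 = 0.77 m
Continuity: the same q passes through each zone, so ΔH = q·Σ(L_j/K_j) — the zones act as resistances in series.
Σ(L/K) = 127/8.77 + 570/5.92 = 14.48 + 96.28 = 110.8 d
q = ΔH / Σ(L/K) = 0.77 / 110.8 = 0.006952 m/d (same in every zone)
Zone A: v = q/n = 0.006952/0.10 = 0.06952 m/d → t_A = 127/0.06952 = 1827 d
Zone B: v = q/n = 0.006952/0.09 = 0.07724 m/d → t_B = 570/0.07724 = 7380 d
Total t = 1827 + 7380 = 9206 d
   = 9206 / 365 = 25.2 yr

25.2 years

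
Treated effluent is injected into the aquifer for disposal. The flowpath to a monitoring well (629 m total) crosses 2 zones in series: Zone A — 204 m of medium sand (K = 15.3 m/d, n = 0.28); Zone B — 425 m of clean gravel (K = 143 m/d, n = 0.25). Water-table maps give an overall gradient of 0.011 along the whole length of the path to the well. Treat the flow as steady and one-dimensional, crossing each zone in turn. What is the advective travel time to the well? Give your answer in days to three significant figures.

Continuity: the same q passes through each zone, so ΔH = q·Σ(L_j/K_j) — the zones act as resistances in series.
Σ(L/K) = 204/15.3 + 425/143 = 13.33 + 2.972 = 16.31 d
K_eq = L_total / Σ(L/K) = 629 / 16.31 = 38.58 m/d
q = K_eq · i = 38.58 × 0.011 = 0.4243 m/d (same in every zone)
Zone A: v = q/n = 0.4243/0.28 = 1.515 m/d → t_A = 204/1.515 = 134.6 d
Zone B: v = q/n = 0.4243/0.25 = 1.697 m/d → t_B = 425/1.697 = 250.4 d
Total t = 134.6 + 250.4 = 385.0 d

385 days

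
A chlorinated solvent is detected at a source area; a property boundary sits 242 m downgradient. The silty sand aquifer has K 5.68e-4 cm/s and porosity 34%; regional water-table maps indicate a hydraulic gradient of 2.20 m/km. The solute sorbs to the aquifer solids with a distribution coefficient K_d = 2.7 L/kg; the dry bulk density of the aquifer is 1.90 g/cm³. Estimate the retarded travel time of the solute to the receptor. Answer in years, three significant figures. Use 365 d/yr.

3360 years

K = 5.68e-4 cm/s × 864 = 0.4908 m/d
q = Ki = 0.4908 × 0.0022 = 0.001080 m/d
v = Ki/n = 0.4908·0.0022/0.34 = 0.003175 m/d
Retardation R = 1 + ρ_b·K_d/n = 1 + 1.90×2.7/0.34 = 16.09
Contaminant velocity v_c = v/R = 0.003175/16.09 = 1.974e-4 m/d
t = L/v_c = 242/1.974e-4 = 1.226e6 d
   = 1.226e6/365 = 3360 yr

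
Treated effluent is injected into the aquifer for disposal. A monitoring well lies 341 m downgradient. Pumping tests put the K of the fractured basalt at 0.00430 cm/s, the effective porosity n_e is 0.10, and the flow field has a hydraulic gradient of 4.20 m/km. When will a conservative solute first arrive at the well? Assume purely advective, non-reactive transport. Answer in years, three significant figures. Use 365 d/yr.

5.99 years

K = 0.00430 cm/s × 864 = 3.715 m/d
Specific discharge q = 3.715 × 0.0042 = 0.01560 m/d
v_s = q/n_e = 0.01560/0.10 = 0.1560 m/d
t = L / v = 341 / 0.1560 = 2185 d
   = 2185 / 365 = 5.99 yr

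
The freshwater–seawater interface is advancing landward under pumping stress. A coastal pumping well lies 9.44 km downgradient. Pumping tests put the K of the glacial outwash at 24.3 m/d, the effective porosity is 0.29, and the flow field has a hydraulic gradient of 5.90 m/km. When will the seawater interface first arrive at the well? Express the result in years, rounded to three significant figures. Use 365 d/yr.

Darcy flux q = K·i = 24.3 × 0.0059 = 0.1434 m/d
Average linear velocity = 0.1434 / 0.29 = 0.4944 m/d
L = 9.44 km = 9440 m
t = L / v = 9440 / 0.4944 = 19090 d
   = 19090 / 365 = 52.3 yr

52.3 years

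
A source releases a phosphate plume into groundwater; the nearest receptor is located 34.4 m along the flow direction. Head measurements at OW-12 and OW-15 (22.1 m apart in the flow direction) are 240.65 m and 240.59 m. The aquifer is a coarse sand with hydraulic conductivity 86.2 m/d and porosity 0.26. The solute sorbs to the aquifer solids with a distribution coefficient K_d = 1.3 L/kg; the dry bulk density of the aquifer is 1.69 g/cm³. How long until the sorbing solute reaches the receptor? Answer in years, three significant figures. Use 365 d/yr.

Hydraulic gradient i = (240.65 − 240.59) / 22.1 = 0.06 / 22.1 = 0.002715
Darcy flux q = K·i = 86.2 × 0.002715 = 0.2340 m/d
Seepage velocity v = q / n = 0.2340 / 0.26 = 0.9001 m/d
Retardation R = 1 + ρ_b·K_d/n = 1 + 1.69×1.3/0.26 = 9.450
Contaminant velocity v_c = v/R = 0.9001/9.450 = 0.09525 m/d
t = L/v_c = 34.4/0.09525 = 361.2 d
   = 361.2/365 = 0.989 yr

0.989 years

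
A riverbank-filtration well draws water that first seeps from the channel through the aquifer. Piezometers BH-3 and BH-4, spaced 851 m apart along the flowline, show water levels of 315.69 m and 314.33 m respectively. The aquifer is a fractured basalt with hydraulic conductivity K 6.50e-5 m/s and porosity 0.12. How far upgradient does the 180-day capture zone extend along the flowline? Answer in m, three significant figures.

13.5 m

Hydraulic gradient i = (315.69 − 314.33) / 851 = 1.36 / 851 = 0.001598
K = 6.50e-5 m/s × 86400 s/d = 5.616 m/d
q = Ki = 5.616 × 0.001598 = 0.008975 m/d
Average linear velocity = 0.008975 / 0.12 = 0.07479 m/d
L = v × T = 0.07479 × 180 = 13.46 m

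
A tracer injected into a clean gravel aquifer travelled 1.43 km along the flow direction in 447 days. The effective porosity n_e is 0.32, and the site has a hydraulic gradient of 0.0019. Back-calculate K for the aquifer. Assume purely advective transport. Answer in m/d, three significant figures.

539 m/d

L = 1.43 km = 1430 m
v = L / t = 1430 / 447 = 3.199 m/d
K = v · n / i = 3.199 × 0.32 / 0.0019 = 539 m/d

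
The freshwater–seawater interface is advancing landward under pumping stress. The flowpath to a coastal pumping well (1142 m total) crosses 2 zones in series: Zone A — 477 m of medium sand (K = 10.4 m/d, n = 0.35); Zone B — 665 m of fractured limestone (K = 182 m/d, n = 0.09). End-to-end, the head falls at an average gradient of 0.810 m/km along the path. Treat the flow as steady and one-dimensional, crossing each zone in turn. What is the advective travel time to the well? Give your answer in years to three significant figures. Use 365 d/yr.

33.3 years

Steady 1-D flow in series ⇒ the Darcy flux q is identical in every zone and the zone head losses add (resistances L/K in series).
Σ(L/K) = 477/10.4 + 665/182 = 45.87 + 3.654 = 49.52 d
K_eq = L_total / Σ(L/K) = 1142 / 49.52 = 23.06 m/d
q = K_eq · i = 23.06 × 8.1e-4 = 0.01868 m/d (same in every zone)
Zone A: v = q/n = 0.01868/0.35 = 0.05337 m/d → t_A = 477/0.05337 = 8937 d
Zone B: v = q/n = 0.01868/0.09 = 0.2076 m/d → t_B = 665/0.2076 = 3204 d
Total t = 8937 + 3204 = 12140 d
   = 12140 / 365 = 33.3 yr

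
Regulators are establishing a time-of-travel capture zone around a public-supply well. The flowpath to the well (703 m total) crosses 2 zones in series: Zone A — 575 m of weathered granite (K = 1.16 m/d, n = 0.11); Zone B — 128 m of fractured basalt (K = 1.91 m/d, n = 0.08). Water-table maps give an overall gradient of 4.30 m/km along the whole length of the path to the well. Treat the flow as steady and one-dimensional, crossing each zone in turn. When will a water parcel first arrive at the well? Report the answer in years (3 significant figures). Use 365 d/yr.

37.5 years

Steady 1-D flow in series ⇒ the Darcy flux q is identical in every zone and the zone head losses add (resistances L/K in series).
Σ(L/K) = 575/1.16 + 128/1.91 = 495.7 + 67.02 = 562.7 d
K_eq = L_total / Σ(L/K) = 703 / 562.7 = 1.249 m/d
q = K_eq · i = 1.249 × 0.0043 = 0.005372 m/d (same in every zone)
Zone A: v = q/n = 0.005372/0.11 = 0.04884 m/d → t_A = 575/0.04884 = 11770 d
Zone B: v = q/n = 0.005372/0.08 = 0.06715 m/d → t_B = 128/0.06715 = 1906 d
Total t = 11770 + 1906 = 13680 d
   = 13680 / 365 = 37.5 yr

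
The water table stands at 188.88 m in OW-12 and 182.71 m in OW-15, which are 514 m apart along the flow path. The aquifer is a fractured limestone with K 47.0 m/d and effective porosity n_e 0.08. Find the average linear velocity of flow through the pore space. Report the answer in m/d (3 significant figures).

Hydraulic gradient i = (188.88 − 182.71) / 514 = 6.17 / 514 = 0.01200
Darcy flux q = K·i = 47.0 × 0.01200 = 0.5642 m/d
v = Ki/n = 47.0·0.01200/0.08 = 7.052 m/d

7.05 m/d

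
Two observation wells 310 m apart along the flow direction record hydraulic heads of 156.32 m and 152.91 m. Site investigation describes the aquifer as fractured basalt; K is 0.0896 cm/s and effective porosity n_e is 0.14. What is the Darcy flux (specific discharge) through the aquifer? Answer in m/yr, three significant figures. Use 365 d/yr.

311 m/yr

Hydraulic gradient i = (156.32 − 152.91) / 310 = 3.41 / 310 = 0.01100
K = 0.0896 cm/s × 864 = 77.41 m/d
Specific discharge q = 77.41 × 0.01100 = 0.8516 m/d
   = 0.8516 × 365 = 311 m/yr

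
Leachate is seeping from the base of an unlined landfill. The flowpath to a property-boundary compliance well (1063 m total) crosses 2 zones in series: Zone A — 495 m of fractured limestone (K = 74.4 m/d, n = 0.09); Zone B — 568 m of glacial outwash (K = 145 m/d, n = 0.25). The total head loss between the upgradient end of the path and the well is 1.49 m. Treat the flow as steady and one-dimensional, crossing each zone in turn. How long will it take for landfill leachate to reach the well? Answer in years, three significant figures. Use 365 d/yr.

3.63 years

Continuity: the same q passes through each zone, so ΔH = q·Σ(L_j/K_j) — the zones act as resistances in series.
Σ(L/K) = 495/74.4 + 568/145 = 6.653 + 3.917 = 10.57 d
q = ΔH / Σ(L/K) = 1.49 / 10.57 = 0.1410 m/d (same in every zone)
Zone A: v = q/n = 0.1410/0.09 = 1.566 m/d → t_A = 495/1.566 = 316.0 d
Zone B: v = q/n = 0.1410/0.25 = 0.5638 m/d → t_B = 568/0.5638 = 1007 d
Total t = 316.0 + 1007 = 1323 d
   = 1323 / 365 = 3.63 yr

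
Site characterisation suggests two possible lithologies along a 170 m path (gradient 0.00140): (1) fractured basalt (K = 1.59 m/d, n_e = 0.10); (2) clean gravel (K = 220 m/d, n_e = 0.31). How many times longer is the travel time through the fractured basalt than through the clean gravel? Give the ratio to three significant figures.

44.6

Unit 1 (fractured basalt): v = 1.59×0.0014/0.10 = 0.02226 m/d, t = 170/0.02226 = 7637 d
Unit 2 (clean gravel): v = 220×0.0014/0.31 = 0.9935 m/d, t = 170/0.9935 = 171.1 d
t(fractured basalt) / t(clean gravel) = 7637/171.1 = 44.6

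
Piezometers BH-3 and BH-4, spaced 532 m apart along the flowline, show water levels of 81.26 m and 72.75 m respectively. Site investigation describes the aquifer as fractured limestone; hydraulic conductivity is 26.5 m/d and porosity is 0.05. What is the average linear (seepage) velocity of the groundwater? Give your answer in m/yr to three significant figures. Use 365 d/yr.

Hydraulic gradient i = (81.26 − 72.75) / 532 = 8.51 / 532 = 0.01600
q = Ki = 26.5 × 0.01600 = 0.4239 m/d
v_s = q/n_e = 0.4239/0.05 = 8.478 m/d
   = 8.478 × 365 = 3090 m/yr

3090 m/yr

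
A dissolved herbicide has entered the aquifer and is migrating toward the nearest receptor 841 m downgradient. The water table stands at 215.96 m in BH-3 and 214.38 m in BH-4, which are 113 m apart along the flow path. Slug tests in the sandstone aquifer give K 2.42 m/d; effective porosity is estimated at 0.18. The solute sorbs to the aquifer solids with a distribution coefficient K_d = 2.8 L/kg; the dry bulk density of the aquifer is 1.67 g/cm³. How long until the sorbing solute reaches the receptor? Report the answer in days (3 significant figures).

Hydraulic gradient i = (215.96 − 214.38) / 113 = 1.58 / 113 = 0.01398
q = Ki = 2.42 × 0.01398 = 0.03384 m/d
Seepage velocity v = q / n = 0.03384 / 0.18 = 0.1880 m/d
Retardation R = 1 + ρ_b·K_d/n = 1 + 1.67×2.8/0.18 = 26.98
Contaminant velocity v_c = v/R = 0.1880/26.98 = 0.006968 m/d
t = L/v_c = 841/0.006968 = 120700 d

121000 days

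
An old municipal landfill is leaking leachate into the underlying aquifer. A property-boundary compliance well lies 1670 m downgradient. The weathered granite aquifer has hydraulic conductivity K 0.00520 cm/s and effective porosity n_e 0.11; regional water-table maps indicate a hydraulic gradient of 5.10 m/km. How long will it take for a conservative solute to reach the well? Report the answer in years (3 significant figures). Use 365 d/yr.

K = 0.00520 cm/s × 864 = 4.493 m/d
Specific discharge q = 4.493 × 0.0051 = 0.02291 m/d
Seepage velocity v = q / n = 0.02291 / 0.11 = 0.2083 m/d
t = L / v = 1670 / 0.2083 = 8017 d
   = 8017 / 365 = 22.0 yr

22.0 years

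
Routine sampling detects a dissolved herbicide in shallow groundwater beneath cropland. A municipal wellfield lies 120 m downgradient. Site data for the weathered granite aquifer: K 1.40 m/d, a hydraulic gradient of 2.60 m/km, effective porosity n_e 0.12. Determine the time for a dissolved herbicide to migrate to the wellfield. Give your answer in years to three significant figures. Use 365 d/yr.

q = Ki = 1.40 × 0.0026 = 0.003640 m/d
v_s = q/n_e = 0.003640/0.12 = 0.03033 m/d
t = L / v = 120 / 0.03033 = 3956 d
   = 3956 / 365 = 10.8 yr

10.8 years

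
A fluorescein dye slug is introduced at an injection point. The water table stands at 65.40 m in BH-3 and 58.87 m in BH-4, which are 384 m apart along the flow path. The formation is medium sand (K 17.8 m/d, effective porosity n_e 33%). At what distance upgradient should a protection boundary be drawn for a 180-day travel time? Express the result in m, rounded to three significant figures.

Hydraulic gradient i = (65.40 − 58.87) / 384 = 6.53 / 384 = 0.01701
Specific discharge q = 17.8 × 0.01701 = 0.3027 m/d
Seepage velocity v = q / n = 0.3027 / 0.33 = 0.9173 m/d
L = v × T = 0.9173 × 180 = 165.1 m

165 m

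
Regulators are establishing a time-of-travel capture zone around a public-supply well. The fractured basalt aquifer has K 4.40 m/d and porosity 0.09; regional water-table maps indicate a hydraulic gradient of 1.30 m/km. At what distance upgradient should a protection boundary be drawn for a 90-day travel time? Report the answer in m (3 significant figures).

Specific discharge q = 4.40 × 0.0013 = 0.005720 m/d
Average linear velocity = 0.005720 / 0.09 = 0.06356 m/d
L = v × T = 0.06356 × 90 = 5.720 m

5.72 m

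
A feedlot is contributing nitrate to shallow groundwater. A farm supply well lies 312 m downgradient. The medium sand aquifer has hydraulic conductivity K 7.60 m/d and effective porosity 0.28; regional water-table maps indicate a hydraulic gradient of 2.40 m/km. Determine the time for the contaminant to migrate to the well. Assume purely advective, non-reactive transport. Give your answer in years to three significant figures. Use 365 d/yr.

q = Ki = 7.60 × 0.0024 = 0.01824 m/d
Seepage velocity v = q / n = 0.01824 / 0.28 = 0.06514 m/d
t = L / v = 312 / 0.06514 = 4789 d
   = 4789 / 365 = 13.1 yr

13.1 years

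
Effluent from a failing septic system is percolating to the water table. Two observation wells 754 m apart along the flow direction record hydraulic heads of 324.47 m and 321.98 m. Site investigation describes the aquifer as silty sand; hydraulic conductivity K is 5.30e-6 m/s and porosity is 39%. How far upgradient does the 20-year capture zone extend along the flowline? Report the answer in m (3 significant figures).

Hydraulic gradient i = (324.47 − 321.98) / 754 = 2.49 / 754 = 0.003302
K = 5.30e-6 m/s × 86400 s/d = 0.4579 m/d
Specific discharge q = 0.4579 × 0.003302 = 0.001512 m/d
Average linear velocity = 0.001512 / 0.39 = 0.003878 m/d
T = 20 yr × 365 = 7300 d
L = v × T = 0.003878 × 7300 = 28.31 m

28.3 m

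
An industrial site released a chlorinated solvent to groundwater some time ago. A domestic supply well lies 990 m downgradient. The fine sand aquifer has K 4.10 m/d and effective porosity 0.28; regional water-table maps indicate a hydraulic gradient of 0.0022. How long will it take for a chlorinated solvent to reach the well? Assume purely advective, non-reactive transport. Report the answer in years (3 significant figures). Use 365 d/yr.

q = Ki = 4.10 × 0.0022 = 0.009020 m/d
Seepage velocity v = q / n = 0.009020 / 0.28 = 0.03221 m/d
t = L / v = 990 / 0.03221 = 30730 d
   = 30730 / 365 = 84.2 yr

84.2 years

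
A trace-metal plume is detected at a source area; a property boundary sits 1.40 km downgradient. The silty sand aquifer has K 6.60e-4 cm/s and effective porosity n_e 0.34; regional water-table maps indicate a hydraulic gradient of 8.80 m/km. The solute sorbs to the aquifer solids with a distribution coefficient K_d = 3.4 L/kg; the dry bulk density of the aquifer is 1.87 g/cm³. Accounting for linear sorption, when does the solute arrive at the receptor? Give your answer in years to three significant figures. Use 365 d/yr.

K = 6.60e-4 cm/s × 864 = 0.5702 m/d
Specific discharge q = 0.5702 × 0.0088 = 0.005018 m/d
v = Ki/n = 0.5702·0.0088/0.34 = 0.01476 m/d
Retardation R = 1 + ρ_b·K_d/n = 1 + 1.87×3.4/0.34 = 19.70
Contaminant velocity v_c = v/R = 0.01476/19.70 = 7.492e-4 m/d
L = 1.40 km = 1400 m
t = L/v_c = 1400/7.492e-4 = 1.869e6 d
   = 1.869e6/365 = 5120 yr

5120 years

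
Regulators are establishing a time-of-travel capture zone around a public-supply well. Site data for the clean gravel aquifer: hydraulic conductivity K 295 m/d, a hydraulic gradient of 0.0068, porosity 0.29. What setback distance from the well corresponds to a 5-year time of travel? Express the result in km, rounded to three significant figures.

12.6 km

q = Ki = 295 × 0.0068 = 2.006 m/d
v_s = q/n_e = 2.006/0.29 = 6.917 m/d
T = 5 yr × 365 = 1825 d
L = v × T = 6.917 × 1825 = 12620 m
   = 12.6 km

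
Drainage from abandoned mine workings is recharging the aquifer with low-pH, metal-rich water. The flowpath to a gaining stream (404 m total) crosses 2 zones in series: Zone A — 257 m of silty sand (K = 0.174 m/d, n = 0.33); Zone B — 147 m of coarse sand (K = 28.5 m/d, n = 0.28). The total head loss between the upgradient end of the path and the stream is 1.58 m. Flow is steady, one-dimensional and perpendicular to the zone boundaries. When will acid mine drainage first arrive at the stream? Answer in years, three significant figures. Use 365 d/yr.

324 years

Continuity: the same q passes through each zone, so ΔH = q·Σ(L_j/K_j) — the zones act as resistances in series.
Σ(L/K) = 257/0.174 + 147/28.5 = 1477 + 5.158 = 1482 d
q = ΔH / Σ(L/K) = 1.58 / 1482 = 0.001066 m/d (same in every zone)
Zone A: v = q/n = 0.001066/0.33 = 0.003230 m/d → t_A = 257/0.003230 = 79560 d
Zone B: v = q/n = 0.001066/0.28 = 0.003807 m/d → t_B = 147/0.003807 = 38610 d
Total t = 79560 + 38610 = 118200 d
   = 118200 / 365 = 324 yr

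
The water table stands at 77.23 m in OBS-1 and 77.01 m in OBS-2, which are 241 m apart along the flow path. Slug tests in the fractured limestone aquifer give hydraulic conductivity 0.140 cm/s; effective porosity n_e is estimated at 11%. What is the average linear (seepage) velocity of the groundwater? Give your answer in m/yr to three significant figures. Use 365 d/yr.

Hydraulic gradient i = (77.23 − 77.01) / 241 = 0.22 / 241 = 9.129e-4
K = 0.140 cm/s × 864 = 121.0 m/d
q = Ki = 121.0 × 9.129e-4 = 0.1104 m/d
Average linear velocity = 0.1104 / 0.11 = 1.004 m/d
   = 1.004 × 365 = 366 m/yr

366 m/yr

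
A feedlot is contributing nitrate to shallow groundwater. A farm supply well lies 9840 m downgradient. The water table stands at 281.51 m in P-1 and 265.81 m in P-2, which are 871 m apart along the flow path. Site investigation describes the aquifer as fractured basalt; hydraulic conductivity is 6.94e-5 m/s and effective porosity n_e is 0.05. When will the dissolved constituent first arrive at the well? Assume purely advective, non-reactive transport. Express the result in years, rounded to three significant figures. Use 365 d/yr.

Hydraulic gradient i = (281.51 − 265.81) / 871 = 15.70 / 871 = 0.01803
K = 6.94e-5 m/s × 86400 s/d = 5.996 m/d
Specific discharge q = 5.996 × 0.01803 = 0.1081 m/d
v = Ki/n = 5.996·0.01803/0.05 = 2.162 m/d
t = L / v = 9840 / 2.162 = 4552 d
   = 4552 / 365 = 12.5 yr

12.5 years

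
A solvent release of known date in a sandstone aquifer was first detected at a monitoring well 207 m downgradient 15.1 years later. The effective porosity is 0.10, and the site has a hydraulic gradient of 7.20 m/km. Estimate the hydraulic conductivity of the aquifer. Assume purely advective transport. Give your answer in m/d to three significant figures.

0.522 m/d

t = 15.1 years = 5512 d
v = L / t = 207 / 5512 = 0.03756 m/d
K = v · n / i = 0.03756 × 0.10 / 0.0072 = 0.522 m/d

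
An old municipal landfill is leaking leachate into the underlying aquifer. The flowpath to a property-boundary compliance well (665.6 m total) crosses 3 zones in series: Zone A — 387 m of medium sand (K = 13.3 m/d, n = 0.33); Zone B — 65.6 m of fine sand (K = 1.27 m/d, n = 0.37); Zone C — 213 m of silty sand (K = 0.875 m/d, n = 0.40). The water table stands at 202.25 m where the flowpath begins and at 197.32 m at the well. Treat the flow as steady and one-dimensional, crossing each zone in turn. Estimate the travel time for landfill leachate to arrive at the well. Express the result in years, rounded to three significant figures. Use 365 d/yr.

Total head drop ΔH = 202.25 − 197.32 = 4.93 m
Continuity: the same q passes through each zone, so ΔH = q·Σ(L_j/K_j) — the zones act as resistances in series.
Σ(L/K) = 387/13.3 + 65.6/1.27 + 213/0.875 = 29.10 + 51.65 + 243.4 = 324.2 d
q = ΔH / Σ(L/K) = 4.93 / 324.2 = 0.01521 m/d (same in every zone)
Zone A: v = q/n = 0.01521/0.33 = 0.04608 m/d → t_A = 387/0.04608 = 8398 d
Zone B: v = q/n = 0.01521/0.37 = 0.04110 m/d → t_B = 65.6/0.04110 = 1596 d
Zone C: v = q/n = 0.01521/0.40 = 0.03802 m/d → t_C = 213/0.03802 = 5602 d
Total t = 8398 + 1596 + 5602 = 15600 d
   = 15600 / 365 = 42.7 yr

42.7 years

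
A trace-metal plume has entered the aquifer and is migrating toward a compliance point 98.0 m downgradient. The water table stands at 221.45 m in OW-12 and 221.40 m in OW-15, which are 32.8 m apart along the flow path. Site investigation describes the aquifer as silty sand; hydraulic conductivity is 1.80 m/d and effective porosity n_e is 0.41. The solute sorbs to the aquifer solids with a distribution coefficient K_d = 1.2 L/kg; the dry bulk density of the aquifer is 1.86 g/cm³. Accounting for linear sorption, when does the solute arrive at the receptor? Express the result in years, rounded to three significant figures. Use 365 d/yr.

259 years

Hydraulic gradient i = (221.45 − 221.40) / 32.8 = 0.05 / 32.8 = 0.001524
Darcy flux q = K·i = 1.80 × 0.001524 = 0.002744 m/d
v_s = q/n_e = 0.002744/0.41 = 0.006692 m/d
Retardation R = 1 + ρ_b·K_d/n = 1 + 1.86×1.2/0.41 = 6.444
Contaminant velocity v_c = v/R = 0.006692/6.444 = 0.001039 m/d
t = L/v_c = 98.0/0.001039 = 94360 d
   = 94360/365 = 259 yr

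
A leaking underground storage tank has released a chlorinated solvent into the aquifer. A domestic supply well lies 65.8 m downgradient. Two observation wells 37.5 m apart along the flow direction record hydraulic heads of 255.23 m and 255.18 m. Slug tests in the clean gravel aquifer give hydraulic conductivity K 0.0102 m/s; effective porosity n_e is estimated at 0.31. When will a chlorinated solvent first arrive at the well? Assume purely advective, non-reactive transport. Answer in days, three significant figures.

Hydraulic gradient i = (255.23 − 255.18) / 37.5 = 0.05 / 37.5 = 0.001333
K = 0.0102 m/s × 86400 s/d = 881.3 m/d
Specific discharge q = 881.3 × 0.001333 = 1.175 m/d
Average linear velocity = 1.175 / 0.31 = 3.790 m/d
t = L / v = 65.8 / 3.790 = 17.36 d

17.4 days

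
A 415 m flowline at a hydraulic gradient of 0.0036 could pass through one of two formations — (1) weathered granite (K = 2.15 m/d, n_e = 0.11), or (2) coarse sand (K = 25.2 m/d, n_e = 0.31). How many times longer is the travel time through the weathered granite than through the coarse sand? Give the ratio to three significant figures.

4.16

Unit 1 (weathered granite): v = 2.15×0.0036/0.11 = 0.07036 m/d, t = 415/0.07036 = 5898 d
Unit 2 (coarse sand): v = 25.2×0.0036/0.31 = 0.2926 m/d, t = 415/0.2926 = 1418 d
t(weathered granite) / t(coarse sand) = 5898/1418 = 4.16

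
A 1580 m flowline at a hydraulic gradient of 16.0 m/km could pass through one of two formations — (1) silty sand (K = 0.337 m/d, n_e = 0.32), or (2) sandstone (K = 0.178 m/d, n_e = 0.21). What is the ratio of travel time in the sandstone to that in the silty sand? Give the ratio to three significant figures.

1.24

Unit 1 (silty sand): v = 0.337×0.016/0.32 = 0.01685 m/d, t = 1580/0.01685 = 93770 d
Unit 2 (sandstone): v = 0.178×0.016/0.21 = 0.01356 m/d, t = 1580/0.01356 = 116500 d
t(sandstone) / t(silty sand) = 116500/93770 = 1.24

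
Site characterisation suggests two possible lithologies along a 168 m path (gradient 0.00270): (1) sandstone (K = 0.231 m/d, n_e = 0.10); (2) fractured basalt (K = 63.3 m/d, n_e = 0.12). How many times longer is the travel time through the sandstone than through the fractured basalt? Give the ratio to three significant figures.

228

Unit 1 (sandstone): v = 0.231×0.0027/0.10 = 0.006237 m/d, t = 168/0.006237 = 26940 d
Unit 2 (fractured basalt): v = 63.3×0.0027/0.12 = 1.424 m/d, t = 168/1.424 = 118.0 d
t(sandstone) / t(fractured basalt) = 26940/118.0 = 228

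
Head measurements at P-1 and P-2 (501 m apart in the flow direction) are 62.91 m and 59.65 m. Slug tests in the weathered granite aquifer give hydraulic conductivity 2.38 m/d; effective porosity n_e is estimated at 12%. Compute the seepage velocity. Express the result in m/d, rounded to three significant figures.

0.129 m/d

Hydraulic gradient i = (62.91 − 59.65) / 501 = 3.26 / 501 = 0.006507
Specific discharge q = 2.38 × 0.006507 = 0.01549 m/d
v = Ki/n = 2.38·0.006507/0.12 = 0.1291 m/d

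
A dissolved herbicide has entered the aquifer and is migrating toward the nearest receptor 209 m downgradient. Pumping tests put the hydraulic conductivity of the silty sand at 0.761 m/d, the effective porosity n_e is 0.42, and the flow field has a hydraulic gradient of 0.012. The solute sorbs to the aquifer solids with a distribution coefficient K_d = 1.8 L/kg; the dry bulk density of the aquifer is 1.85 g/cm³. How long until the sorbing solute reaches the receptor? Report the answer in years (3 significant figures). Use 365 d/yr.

q = Ki = 0.761 × 0.012 = 0.009132 m/d
v = Ki/n = 0.761·0.012/0.42 = 0.02174 m/d
Retardation R = 1 + ρ_b·K_d/n = 1 + 1.85×1.8/0.42 = 8.929
Contaminant velocity v_c = v/R = 0.02174/8.929 = 0.002435 m/d
t = L/v_c = 209/0.002435 = 85820 d
   = 85820/365 = 235 yr

235 years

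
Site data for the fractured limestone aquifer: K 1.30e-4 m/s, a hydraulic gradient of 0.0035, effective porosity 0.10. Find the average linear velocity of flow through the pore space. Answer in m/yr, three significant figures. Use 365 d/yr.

143 m/yr

K = 1.30e-4 m/s × 86400 s/d = 11.23 m/d
Specific discharge q = 11.23 × 0.0035 = 0.03931 m/d
v = Ki/n = 11.23·0.0035/0.10 = 0.3931 m/d
   = 0.3931 × 365 = 143 m/yr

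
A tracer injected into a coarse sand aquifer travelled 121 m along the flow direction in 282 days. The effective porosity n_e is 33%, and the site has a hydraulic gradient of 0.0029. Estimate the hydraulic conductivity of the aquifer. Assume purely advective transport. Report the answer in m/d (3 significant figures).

48.8 m/d

v = L / t = 121 / 282 = 0.4291 m/d
K = v · n / i = 0.4291 × 0.33 / 0.0029 = 48.8 m/d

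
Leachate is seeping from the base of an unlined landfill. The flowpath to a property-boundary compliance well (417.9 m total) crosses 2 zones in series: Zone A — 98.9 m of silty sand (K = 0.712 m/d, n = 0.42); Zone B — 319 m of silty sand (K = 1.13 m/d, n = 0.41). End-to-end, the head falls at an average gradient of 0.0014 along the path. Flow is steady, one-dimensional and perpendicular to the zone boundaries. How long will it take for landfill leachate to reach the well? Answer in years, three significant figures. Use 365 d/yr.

Steady 1-D flow in series ⇒ the Darcy flux q is identical in every zone and the zone head losses add (resistances L/K in series).
Σ(L/K) = 98.9/0.712 + 319/1.13 = 138.9 + 282.3 = 421.2 d
K_eq = L_total / Σ(L/K) = 417.9 / 421.2 = 0.9922 m/d
q = K_eq · i = 0.9922 × 0.0014 = 0.001389 m/d (same in every zone)
Zone A: v = q/n = 0.001389/0.42 = 0.003307 m/d → t_A = 98.9/0.003307 = 29900 d
Zone B: v = q/n = 0.001389/0.41 = 0.003388 m/d → t_B = 319/0.003388 = 94160 d
Total t = 29900 + 94160 = 124100 d
   = 124100 / 365 = 340 yr

340 years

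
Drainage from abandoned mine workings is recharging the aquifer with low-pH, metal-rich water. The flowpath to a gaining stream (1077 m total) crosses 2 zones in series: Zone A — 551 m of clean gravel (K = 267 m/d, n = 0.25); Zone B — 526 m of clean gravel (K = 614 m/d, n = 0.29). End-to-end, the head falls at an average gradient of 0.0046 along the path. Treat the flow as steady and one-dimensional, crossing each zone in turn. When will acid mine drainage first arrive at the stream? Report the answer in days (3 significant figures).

171 days

Continuity: the same q passes through each zone, so ΔH = q·Σ(L_j/K_j) — the zones act as resistances in series.
Σ(L/K) = 551/267 + 526/614 = 2.064 + 0.8567 = 2.920 d
K_eq = L_total / Σ(L/K) = 1077 / 2.920 = 368.8 m/d
q = K_eq · i = 368.8 × 0.0046 = 1.696 m/d (same in every zone)
Zone A: v = q/n = 1.696/0.25 = 6.786 m/d → t_A = 551/6.786 = 81.20 d
Zone B: v = q/n = 1.696/0.29 = 5.850 m/d → t_B = 526/5.850 = 89.92 d
Total t = 81.20 + 89.92 = 171.1 d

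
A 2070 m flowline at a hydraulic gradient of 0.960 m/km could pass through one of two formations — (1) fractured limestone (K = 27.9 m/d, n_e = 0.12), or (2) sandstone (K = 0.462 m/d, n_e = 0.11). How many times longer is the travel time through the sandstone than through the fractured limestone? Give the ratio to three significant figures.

55.4

Unit 1 (fractured limestone): v = 27.9×9.6e-4/0.12 = 0.2232 m/d, t = 2070/0.2232 = 9274 d
Unit 2 (sandstone): v = 0.462×9.6e-4/0.11 = 0.004032 m/d, t = 2070/0.004032 = 513400 d
t(sandstone) / t(fractured limestone) = 513400/9274 = 55.4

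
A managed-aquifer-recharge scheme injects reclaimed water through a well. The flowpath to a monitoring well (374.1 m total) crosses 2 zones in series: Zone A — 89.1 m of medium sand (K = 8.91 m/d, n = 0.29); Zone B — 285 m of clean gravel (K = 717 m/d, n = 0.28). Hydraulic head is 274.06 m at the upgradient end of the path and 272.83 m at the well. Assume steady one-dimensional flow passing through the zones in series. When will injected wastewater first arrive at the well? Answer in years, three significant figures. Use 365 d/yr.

Total head drop ΔH = 274.06 − 272.83 = 1.23 m
Steady 1-D flow in series ⇒ the Darcy flux q is identical in every zone and the zone head losses add (resistances L/K in series).
Σ(L/K) = 89.1/8.91 + 285/717 = 10.00 + 0.3975 = 10.40 d
q = ΔH / Σ(L/K) = 1.23 / 10.40 = 0.1183 m/d (same in every zone)
Zone A: v = q/n = 0.1183/0.29 = 0.4079 m/d → t_A = 89.1/0.4079 = 218.4 d
Zone B: v = q/n = 0.1183/0.28 = 0.4225 m/d → t_B = 285/0.4225 = 674.6 d
Total t = 218.4 + 674.6 = 893.0 d
   = 893.0 / 365 = 2.45 yr

2.45 years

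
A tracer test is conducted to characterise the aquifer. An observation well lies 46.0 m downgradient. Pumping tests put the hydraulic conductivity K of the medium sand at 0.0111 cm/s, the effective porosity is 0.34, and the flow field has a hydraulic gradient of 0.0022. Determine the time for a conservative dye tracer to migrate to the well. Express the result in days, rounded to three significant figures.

741 days

K = 0.0111 cm/s × 864 = 9.590 m/d
Darcy flux q = K·i = 9.590 × 0.0022 = 0.02110 m/d
Average linear velocity = 0.02110 / 0.34 = 0.06206 m/d
t = L / v = 46.0 / 0.06206 = 741.3 d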